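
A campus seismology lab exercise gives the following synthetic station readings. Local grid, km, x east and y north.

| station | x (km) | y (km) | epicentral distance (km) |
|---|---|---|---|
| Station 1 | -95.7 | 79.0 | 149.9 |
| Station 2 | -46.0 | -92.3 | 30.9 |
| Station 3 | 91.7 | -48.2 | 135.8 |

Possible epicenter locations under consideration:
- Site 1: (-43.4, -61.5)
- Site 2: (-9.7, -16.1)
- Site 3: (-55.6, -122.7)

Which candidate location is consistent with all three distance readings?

Site 1

For each candidate, compare |candidate − station| to the reported distance:
Site 1: residuals Station 1 0.0, Station 2 0.0, Station 3 0.0 → max 0.0 km
Site 2: residuals Station 1 21.7, Station 2 53.5, Station 3 29.4 → max 53.5 km
Site 3: residuals Station 1 55.7, Station 2 1.0, Station 3 29.3 → max 55.7 km
Only Site 1 has all residuals ≈ 0.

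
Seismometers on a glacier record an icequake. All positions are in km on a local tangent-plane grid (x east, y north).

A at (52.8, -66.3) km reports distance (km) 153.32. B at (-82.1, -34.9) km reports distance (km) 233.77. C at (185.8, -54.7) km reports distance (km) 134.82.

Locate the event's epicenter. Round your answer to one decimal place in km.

x ≈ 128.2 km, y ≈ 67.2 km

Circle about each station: (x − 52.8)² + (y + 66.3)² = 153.32²; (x + 82.1)² + (y + 34.9)² = 233.77²; (x − 185.8)² + (y + 54.7)² = 134.82².
Subtracting the A equation from the B and C equations removes the quadratic terms:
-269.8 x + 62.8 y = -30366.50
266.0 x + 23.2 y = 35660.79
Solving the 2×2 system: x ≈ 128.2, y ≈ 67.2 km.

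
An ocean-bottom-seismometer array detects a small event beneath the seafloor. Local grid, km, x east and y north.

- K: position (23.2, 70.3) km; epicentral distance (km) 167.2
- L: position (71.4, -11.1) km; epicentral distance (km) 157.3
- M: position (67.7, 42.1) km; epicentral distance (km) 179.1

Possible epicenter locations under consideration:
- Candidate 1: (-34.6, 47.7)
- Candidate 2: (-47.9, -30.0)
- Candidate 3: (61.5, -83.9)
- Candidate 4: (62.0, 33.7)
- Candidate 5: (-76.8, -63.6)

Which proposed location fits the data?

Candidate 5

For each candidate, compare |candidate − station| to the reported distance:
Candidate 1: residuals K 105.1, L 36.1, M 76.6 → max 105.1 km
Candidate 2: residuals K 44.3, L 36.5, M 42.9 → max 44.3 km
Candidate 3: residuals K 8.3, L 83.8, M 52.9 → max 83.8 km
Candidate 4: residuals K 113.9, L 111.5, M 168.9 → max 168.9 km
Candidate 5: residuals K 0.1, L 0.1, M 0.1 → max 0.1 km
Only Candidate 5 has all residuals ≈ 0.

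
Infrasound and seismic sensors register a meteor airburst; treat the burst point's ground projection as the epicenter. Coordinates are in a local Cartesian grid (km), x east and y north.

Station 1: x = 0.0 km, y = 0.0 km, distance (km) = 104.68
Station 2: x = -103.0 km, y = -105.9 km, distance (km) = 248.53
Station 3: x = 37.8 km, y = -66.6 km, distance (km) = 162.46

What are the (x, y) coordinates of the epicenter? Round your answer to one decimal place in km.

(42.2, 95.8)

Circle about each station: x² + y² = 104.68²; (x + 103.0)² + (y + 105.9)² = 248.53²; (x − 37.8)² + (y + 66.6)² = 162.46².
Subtracting pairs of circle equations eliminates x²+y² and gives linear equations (the radical axes):
-206.0 x − 211.8 y = -28985.45
75.6 x − 133.2 y = -9570.95
Solving the 2×2 system: x ≈ 42.2, y ≈ 95.8 km.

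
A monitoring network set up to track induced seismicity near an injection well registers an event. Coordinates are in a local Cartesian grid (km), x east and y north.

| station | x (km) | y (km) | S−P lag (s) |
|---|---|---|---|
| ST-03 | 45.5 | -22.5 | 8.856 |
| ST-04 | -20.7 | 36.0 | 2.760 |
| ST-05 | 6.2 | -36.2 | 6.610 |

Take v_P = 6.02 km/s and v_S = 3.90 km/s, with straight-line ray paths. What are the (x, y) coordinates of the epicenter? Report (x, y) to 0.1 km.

(-44.4, 16.7)

Distance from S−P lag: d = Δt · v_P v_S / (v_P − v_S) = Δt · (6.02·3.90)/(6.02−3.90) ≈ 11.0745·Δt.
So d_ST-03 = 98.08, d_ST-04 = 30.57, d_ST-05 = 73.20 km.
Circle about each station: (x − 45.5)² + (y + 22.5)² = 98.08²; (x + 20.7)² + (y − 36.0)² = 30.57²; (x − 6.2)² + (y + 36.2)² = 73.20².
Subtracting the ST-03 equation from the ST-04 and ST-05 equations removes the quadratic terms:
-132.4 x + 117.0 y = 7833.15
-78.6 x − 27.4 y = 3033.83
Solving the 2×2 system: x ≈ -44.4, y ≈ 16.7 km.
Check against ST-03 (with the unrounded x, y): √((x − 45.5)²+(y + 22.5)²) = 98.08 ≈ 98.08 km. ✓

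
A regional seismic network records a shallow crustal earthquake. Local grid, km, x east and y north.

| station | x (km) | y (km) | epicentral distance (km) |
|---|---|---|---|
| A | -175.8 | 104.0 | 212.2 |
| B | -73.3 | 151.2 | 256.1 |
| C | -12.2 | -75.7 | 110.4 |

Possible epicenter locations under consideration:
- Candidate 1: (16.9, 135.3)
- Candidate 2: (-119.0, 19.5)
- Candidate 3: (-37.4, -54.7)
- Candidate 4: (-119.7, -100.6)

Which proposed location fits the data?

Candidate 4

For each candidate, compare |candidate − station| to the reported distance:
Candidate 1: residuals A 17.0, B 164.5, C 102.6 → max 164.5 km
Candidate 2: residuals A 110.4, B 116.7, C 32.7 → max 116.7 km
Candidate 3: residuals A 1.6, B 47.1, C 77.6 → max 77.6 km
Candidate 4: residuals A 0.0, B 0.1, C 0.1 → max 0.1 km
Only Candidate 4 has all residuals ≈ 0.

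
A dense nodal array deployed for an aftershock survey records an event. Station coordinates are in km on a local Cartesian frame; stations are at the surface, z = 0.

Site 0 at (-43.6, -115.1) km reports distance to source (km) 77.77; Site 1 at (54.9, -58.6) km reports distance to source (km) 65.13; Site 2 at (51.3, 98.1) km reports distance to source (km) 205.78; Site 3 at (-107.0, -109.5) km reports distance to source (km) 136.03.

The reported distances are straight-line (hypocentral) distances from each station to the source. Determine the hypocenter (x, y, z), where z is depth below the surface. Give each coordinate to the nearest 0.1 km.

Each station gives a sphere (x−x_i)² + (y−y_i)² + z² = d_i² (stations at z=0).
Subtracting the Site 0 sphere from Site 1 and Site 2: z² cancels, leaving linear equations in x and y:
197.0 x + 113.0 y = -6894.74
189.8 x + 426.4 y = -39190.91
Solving: x ≈ 23.798, y ≈ -102.504 km (keep extra digits for the depth step; rounded: 23.8, -102.5).
Then from the Site 0 sphere: z² = 77.77² − (x + 43.6)² − (y + 115.1)² with x = 23.798, y = -102.504, so z ≈ 36.702 ≈ 36.7 km.

(23.8, -102.5, 36.7)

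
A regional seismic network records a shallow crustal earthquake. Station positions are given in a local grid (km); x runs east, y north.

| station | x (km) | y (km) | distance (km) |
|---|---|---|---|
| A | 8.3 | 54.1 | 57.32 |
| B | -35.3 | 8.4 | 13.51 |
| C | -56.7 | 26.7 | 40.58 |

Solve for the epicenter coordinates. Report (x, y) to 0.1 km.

Circle about each station: (x − 8.3)² + (y − 54.1)² = 57.32²; (x + 35.3)² + (y − 8.4)² = 13.51²; (x + 56.7)² + (y − 26.7)² = 40.58².
Subtracting the A equation from the B and C equations removes the quadratic terms:
-87.2 x − 91.4 y = 1424.01
-130.0 x − 54.8 y = 2570.93
Solving the 2×2 system: x ≈ -22.1, y ≈ 5.5 km.

-22.1 km east, 5.5 km north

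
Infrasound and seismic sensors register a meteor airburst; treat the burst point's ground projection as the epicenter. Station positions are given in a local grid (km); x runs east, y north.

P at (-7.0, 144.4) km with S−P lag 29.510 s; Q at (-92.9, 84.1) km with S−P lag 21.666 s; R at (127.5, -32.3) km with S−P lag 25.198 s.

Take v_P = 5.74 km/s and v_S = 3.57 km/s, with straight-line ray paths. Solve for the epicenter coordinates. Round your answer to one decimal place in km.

(-93.5, -120.5)

Distance from S−P lag: d = Δt · v_P v_S / (v_P − v_S) = Δt · (5.74·3.57)/(5.74−3.57) ≈ 9.4432·Δt.
So d_P = 278.67, d_Q = 204.60, d_R = 237.95 km.
Circle about each station: (x + 7.0)² + (y − 144.4)² = 278.67²; (x + 92.9)² + (y − 84.1)² = 204.60²; (x − 127.5)² + (y + 32.3)² = 237.95².
Subtracting the P equation from the Q and R equations removes the quadratic terms:
-171.8 x − 120.6 y = 30598.67
269.0 x − 353.4 y = 17435.95
Solving the 2×2 system: x ≈ -93.5, y ≈ -120.5 km.
Check against P (with the unrounded x, y): √((x + 7.0)²+(y − 144.4)²) = 278.68 ≈ 278.67 km. ✓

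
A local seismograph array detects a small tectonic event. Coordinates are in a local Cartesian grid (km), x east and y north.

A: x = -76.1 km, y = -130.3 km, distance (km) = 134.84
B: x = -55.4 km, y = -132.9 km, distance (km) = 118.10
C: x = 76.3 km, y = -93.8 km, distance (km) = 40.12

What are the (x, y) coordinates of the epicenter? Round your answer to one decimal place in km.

Circle about each station: (x + 76.1)² + (y + 130.3)² = 134.84²; (x + 55.4)² + (y + 132.9)² = 118.10²; (x − 76.3)² + (y + 93.8)² = 40.12².
Subtracting the A equation from the B and C equations removes the quadratic terms:
41.4 x − 5.2 y = 2196.49
304.8 x + 73.0 y = 8423.04
Solving the 2×2 system: x ≈ 44.3, y ≈ -69.6 km.

44.3 km east, -69.6 km north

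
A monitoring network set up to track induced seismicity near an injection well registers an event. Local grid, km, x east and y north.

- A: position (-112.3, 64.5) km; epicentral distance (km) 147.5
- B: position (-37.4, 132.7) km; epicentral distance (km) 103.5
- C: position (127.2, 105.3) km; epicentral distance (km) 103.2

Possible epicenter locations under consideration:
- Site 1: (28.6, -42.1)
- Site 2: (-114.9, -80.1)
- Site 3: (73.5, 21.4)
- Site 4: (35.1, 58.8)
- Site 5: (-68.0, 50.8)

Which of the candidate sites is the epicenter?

Site 4

For each candidate, compare |candidate − station| to the reported distance:
Site 1: residuals A 29.2, B 83.3, C 74.1 → max 83.3 km
Site 2: residuals A 2.9, B 123.0, C 201.7 → max 201.7 km
Site 3: residuals A 43.2, B 53.6, C 3.6 → max 53.6 km
Site 4: residuals A 0.0, B 0.0, C 0.0 → max 0.0 km
Site 5: residuals A 101.1, B 16.1, C 99.5 → max 101.1 km
Only Site 4 has all residuals ≈ 0.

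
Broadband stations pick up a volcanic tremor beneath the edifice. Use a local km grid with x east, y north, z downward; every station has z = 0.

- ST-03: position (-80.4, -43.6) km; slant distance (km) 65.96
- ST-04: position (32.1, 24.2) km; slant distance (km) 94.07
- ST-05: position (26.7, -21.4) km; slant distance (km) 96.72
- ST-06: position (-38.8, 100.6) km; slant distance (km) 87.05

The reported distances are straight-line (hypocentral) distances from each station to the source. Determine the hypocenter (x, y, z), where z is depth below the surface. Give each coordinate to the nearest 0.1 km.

Each station gives a sphere (x−x_i)² + (y−y_i)² + z² = d_i² (stations at z=0).
Subtracting the ST-03 sphere from ST-04 and ST-05: z² cancels, leaving linear equations in x and y:
225.0 x + 135.6 y = -11247.51
214.2 x + 44.4 y = -12198.31
Solving: x ≈ -60.597, y ≈ 17.601 km (keep extra digits for the depth step; rounded: -60.6, 17.6).
Then from the ST-03 sphere: z² = 65.96² − (x + 80.4)² − (y + 43.6)² with x = -60.597, y = 17.601, so z ≈ 14.595 ≈ 14.6 km.
Check against ST-06 (with the unrounded solution): distance 87.05 ≈ 87.05 km. ✓

(-60.6, 17.6, 14.6)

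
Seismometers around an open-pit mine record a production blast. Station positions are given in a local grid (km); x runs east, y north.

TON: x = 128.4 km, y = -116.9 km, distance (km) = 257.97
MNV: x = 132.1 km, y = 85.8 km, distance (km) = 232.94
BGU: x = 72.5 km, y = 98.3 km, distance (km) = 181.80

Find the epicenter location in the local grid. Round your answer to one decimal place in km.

Circle about each station: (x − 128.4)² + (y + 116.9)² = 257.97²; (x − 132.1)² + (y − 85.8)² = 232.94²; (x − 72.5)² + (y − 98.3)² = 181.80².
Subtracting the TON equation from the MNV and BGU equations removes the quadratic terms:
7.4 x + 405.4 y = 6947.36
-111.8 x + 430.4 y = 18264.25
Solving the 2×2 system: x ≈ -91.0, y ≈ 18.8 km.

(-91.0, 18.8)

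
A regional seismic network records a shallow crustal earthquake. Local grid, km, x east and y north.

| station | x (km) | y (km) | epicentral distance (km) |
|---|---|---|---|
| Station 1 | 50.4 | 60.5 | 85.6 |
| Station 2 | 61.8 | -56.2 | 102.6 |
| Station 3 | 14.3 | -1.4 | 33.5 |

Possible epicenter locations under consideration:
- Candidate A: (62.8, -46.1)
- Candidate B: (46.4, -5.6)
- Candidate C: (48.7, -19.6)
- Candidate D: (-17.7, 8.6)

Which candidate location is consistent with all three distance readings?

Candidate D

For each candidate, compare |candidate − station| to the reported distance:
Candidate A: residuals Station 1 21.7, Station 2 92.5, Station 3 32.5 → max 92.5 km
Candidate B: residuals Station 1 19.4, Station 2 49.7, Station 3 1.1 → max 49.7 km
Candidate C: residuals Station 1 5.5, Station 2 63.7, Station 3 5.4 → max 63.7 km
Candidate D: residuals Station 1 0.0, Station 2 0.0, Station 3 0.0 → max 0.0 km
Only Candidate D has all residuals ≈ 0.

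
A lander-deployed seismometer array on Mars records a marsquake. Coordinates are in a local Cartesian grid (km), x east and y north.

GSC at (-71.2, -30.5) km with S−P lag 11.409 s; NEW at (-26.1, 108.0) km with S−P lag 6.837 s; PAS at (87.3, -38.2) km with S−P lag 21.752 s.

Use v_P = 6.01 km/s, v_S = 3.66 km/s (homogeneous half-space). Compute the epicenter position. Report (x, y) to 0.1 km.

Distance from S−P lag: d = Δt · v_P v_S / (v_P − v_S) = Δt · (6.01·3.66)/(6.01−3.66) ≈ 9.3603·Δt.
So d_GSC = 106.79, d_NEW = 64.00, d_PAS = 203.60 km.
Circle about each station: (x + 71.2)² + (y + 30.5)² = 106.79²; (x + 26.1)² + (y − 108.0)² = 64.00²; (x − 87.3)² + (y + 38.2)² = 203.60².
Subtracting pairs of circle equations eliminates x²+y² and gives linear equations (the radical axes):
90.2 x + 277.0 y = 13653.62
317.0 x − 15.4 y = -26968.02
Solving the 2×2 system: x ≈ -81.4, y ≈ 75.8 km.

(-81.4, 75.8)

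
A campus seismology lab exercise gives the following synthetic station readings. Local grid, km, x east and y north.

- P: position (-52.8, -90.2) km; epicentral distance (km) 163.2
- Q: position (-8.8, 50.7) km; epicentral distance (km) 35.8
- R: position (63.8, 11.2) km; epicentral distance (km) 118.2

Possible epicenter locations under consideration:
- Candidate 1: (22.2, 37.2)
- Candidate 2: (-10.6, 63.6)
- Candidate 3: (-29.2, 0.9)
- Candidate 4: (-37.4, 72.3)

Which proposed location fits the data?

Candidate 4

For each candidate, compare |candidate − station| to the reported distance:
Candidate 1: residuals P 15.4, Q 2.0, R 69.1 → max 69.1 km
Candidate 2: residuals P 3.7, Q 22.8, R 27.2 → max 27.2 km
Candidate 3: residuals P 69.1, Q 18.0, R 24.6 → max 69.1 km
Candidate 4: residuals P 0.0, Q 0.0, R 0.0 → max 0.0 km
Only Candidate 4 has all residuals ≈ 0.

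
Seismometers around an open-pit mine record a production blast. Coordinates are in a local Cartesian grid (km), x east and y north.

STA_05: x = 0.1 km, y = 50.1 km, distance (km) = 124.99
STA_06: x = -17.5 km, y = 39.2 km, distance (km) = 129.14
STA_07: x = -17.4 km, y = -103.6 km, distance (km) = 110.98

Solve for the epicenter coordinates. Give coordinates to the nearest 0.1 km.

(78.3, -47.4)

Circle about each station: (x − 0.1)² + (y − 50.1)² = 124.99²; (x + 17.5)² + (y − 39.2)² = 129.14²; (x + 17.4)² + (y + 103.6)² = 110.98².
Subtracting the STA_05 equation from the STA_06 and STA_07 equations removes the quadratic terms:
-35.2 x − 21.8 y = -1721.77
-35.0 x − 307.4 y = 11831.64
Solving the 2×2 system: x ≈ 78.3, y ≈ -47.4 km.
Check against STA_05 (with the unrounded x, y): √((x − 0.1)²+(y − 50.1)²) = 124.97 ≈ 124.99 km. ✓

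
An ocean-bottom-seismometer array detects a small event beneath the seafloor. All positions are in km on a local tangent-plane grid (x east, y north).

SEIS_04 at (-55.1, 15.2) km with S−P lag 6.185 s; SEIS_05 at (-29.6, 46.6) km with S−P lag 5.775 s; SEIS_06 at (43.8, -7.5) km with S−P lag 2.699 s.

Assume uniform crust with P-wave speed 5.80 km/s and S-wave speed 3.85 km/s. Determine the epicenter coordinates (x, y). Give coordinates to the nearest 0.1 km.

Distance from S−P lag: d = Δt · v_P v_S / (v_P − v_S) = Δt · (5.80·3.85)/(5.80−3.85) ≈ 11.4513·Δt.
So d_SEIS_04 = 70.83, d_SEIS_05 = 66.13, d_SEIS_06 = 30.91 km.
Circle about each station: (x + 55.1)² + (y − 15.2)² = 70.83²; (x + 29.6)² + (y − 46.6)² = 66.13²; (x − 43.8)² + (y + 7.5)² = 30.91².
Subtracting the SEIS_04 equation from the SEIS_05 and SEIS_06 equations removes the quadratic terms:
51.0 x + 62.8 y = 424.38
197.8 x − 45.4 y = 2769.10
Solving the 2×2 system: x ≈ 13.1, y ≈ -3.9 km.

(13.1, -3.9)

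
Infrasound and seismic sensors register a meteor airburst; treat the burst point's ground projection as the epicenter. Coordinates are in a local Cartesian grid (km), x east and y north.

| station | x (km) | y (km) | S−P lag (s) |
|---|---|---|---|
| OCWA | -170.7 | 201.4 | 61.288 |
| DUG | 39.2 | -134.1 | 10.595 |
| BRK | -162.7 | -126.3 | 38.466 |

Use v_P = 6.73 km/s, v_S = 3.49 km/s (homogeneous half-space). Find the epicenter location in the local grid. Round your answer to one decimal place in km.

x ≈ 115.9 km, y ≈ -138.1 km

Distance from S−P lag: d = Δt · v_P v_S / (v_P − v_S) = Δt · (6.73·3.49)/(6.73−3.49) ≈ 7.2493·Δt.
So d_OCWA = 444.29, d_DUG = 76.81, d_BRK = 278.85 km.
Circle about each station: (x + 170.7)² + (y − 201.4)² = 444.29²; (x − 39.2)² + (y + 134.1)² = 76.81²; (x + 162.7)² + (y + 126.3)² = 278.85².
Subtracting pairs of circle equations eliminates x²+y² and gives linear equations (the radical axes):
419.8 x − 671.0 y = 141312.83
16.0 x − 655.4 y = 92358.81
Solving the 2×2 system: x ≈ 115.9, y ≈ -138.1 km.
Check against OCWA (with the unrounded x, y): √((x + 170.7)²+(y − 201.4)²) = 444.29 ≈ 444.29 km. ✓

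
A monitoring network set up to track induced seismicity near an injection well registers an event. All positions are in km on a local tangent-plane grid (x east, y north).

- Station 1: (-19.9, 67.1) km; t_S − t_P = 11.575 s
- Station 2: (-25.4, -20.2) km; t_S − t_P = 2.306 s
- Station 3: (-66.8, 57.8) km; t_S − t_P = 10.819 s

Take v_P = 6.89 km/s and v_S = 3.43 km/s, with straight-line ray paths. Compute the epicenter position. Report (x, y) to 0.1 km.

Distance from S−P lag: d = Δt · v_P v_S / (v_P − v_S) = Δt · (6.89·3.43)/(6.89−3.43) ≈ 6.8303·Δt.
So d_Station 1 = 79.06, d_Station 2 = 15.75, d_Station 3 = 73.90 km.
Circle about each station: (x + 19.9)² + (y − 67.1)² = 79.06²; (x + 25.4)² + (y + 20.2)² = 15.75²; (x + 66.8)² + (y − 57.8)² = 73.90².
Subtracting pairs of circle equations eliminates x²+y² and gives linear equations (the radical axes):
-11.0 x − 174.6 y = 2157.20
-93.8 x − 18.6 y = 3693.93
Solving the 2×2 system: x ≈ -37.4, y ≈ -10.0 km.

x ≈ -37.4 km, y ≈ -10.0 km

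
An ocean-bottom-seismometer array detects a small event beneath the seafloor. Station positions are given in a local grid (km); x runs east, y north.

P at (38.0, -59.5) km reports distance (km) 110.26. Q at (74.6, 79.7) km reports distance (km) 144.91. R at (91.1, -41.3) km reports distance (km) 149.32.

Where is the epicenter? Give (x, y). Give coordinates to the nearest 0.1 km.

Circle about each station: (x − 38.0)² + (y + 59.5)² = 110.26²; (x − 74.6)² + (y − 79.7)² = 144.91²; (x − 91.1)² + (y + 41.3)² = 149.32².
Subtracting pairs of circle equations eliminates x²+y² and gives linear equations (the radical axes):
73.2 x + 278.4 y = -1908.64
106.2 x + 36.4 y = -5118.54
Solving the 2×2 system: x ≈ -50.4, y ≈ 6.4 km.

-50.4 km east, 6.4 km north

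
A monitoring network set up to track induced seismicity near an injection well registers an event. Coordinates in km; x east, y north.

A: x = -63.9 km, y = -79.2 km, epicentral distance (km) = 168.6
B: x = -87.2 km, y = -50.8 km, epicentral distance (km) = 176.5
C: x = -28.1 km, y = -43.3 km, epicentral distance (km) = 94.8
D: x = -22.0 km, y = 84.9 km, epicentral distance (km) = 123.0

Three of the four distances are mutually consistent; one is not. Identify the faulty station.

C

Solve using three stations at a time. Using A, B, D (subtract circle equations pairwise → linear system) gives (x, y) ≈ (77.5, 12.6).
Distances from that point to each station vs reported:
  A: calculated 168.6 vs reported 168.6 → residual 0.0 km
  B: calculated 176.5 vs reported 176.5 → residual 0.0 km
  C: calculated 119.5 vs reported 94.8 → residual 24.7 km
  D: calculated 123.0 vs reported 123.0 → residual 0.0 km
A, B, D are mutually consistent (residuals ≈ 0); C is off by 24.7 km.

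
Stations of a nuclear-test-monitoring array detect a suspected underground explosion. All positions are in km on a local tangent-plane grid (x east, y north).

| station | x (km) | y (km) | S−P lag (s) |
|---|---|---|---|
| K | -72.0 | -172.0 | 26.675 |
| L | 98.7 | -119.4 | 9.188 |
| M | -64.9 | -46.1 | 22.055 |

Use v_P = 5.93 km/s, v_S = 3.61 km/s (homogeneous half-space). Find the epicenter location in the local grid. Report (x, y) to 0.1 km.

x ≈ 138.6 km, y ≈ -44.6 km

Distance from S−P lag: d = Δt · v_P v_S / (v_P − v_S) = Δt · (5.93·3.61)/(5.93−3.61) ≈ 9.2273·Δt.
So d_K = 246.14, d_L = 84.78, d_M = 203.51 km.
Circle about each station: (x + 72.0)² + (y + 172.0)² = 246.14²; (x − 98.7)² + (y + 119.4)² = 84.78²; (x + 64.9)² + (y + 46.1)² = 203.51².
Subtracting the K equation from the L and M equations removes the quadratic terms:
341.4 x + 105.2 y = 42627.30
14.2 x + 251.8 y = -9262.20
Solving the 2×2 system: x ≈ 138.6, y ≈ -44.6 km.
Check against K (with the unrounded x, y): √((x + 72.0)²+(y + 172.0)²) = 246.14 ≈ 246.14 km. ✓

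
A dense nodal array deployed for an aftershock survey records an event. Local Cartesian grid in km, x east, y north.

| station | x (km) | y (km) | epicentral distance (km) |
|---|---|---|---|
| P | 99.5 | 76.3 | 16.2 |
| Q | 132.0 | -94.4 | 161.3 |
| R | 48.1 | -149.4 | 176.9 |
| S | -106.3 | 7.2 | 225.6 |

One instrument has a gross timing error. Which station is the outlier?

R

Solve using three stations at a time. Using P, Q, S (subtract circle equations pairwise → linear system) gives (x, y) ≈ (111.6, 65.6).
Distances from that point to each station vs reported:
  P: calculated 16.2 vs reported 16.2 → residual 0.0 km
  Q: calculated 161.3 vs reported 161.3 → residual 0.0 km
  R: calculated 224.2 vs reported 176.9 → residual 47.3 km
  S: calculated 225.6 vs reported 225.6 → residual 0.0 km
P, Q, S are mutually consistent (residuals ≈ 0); R is off by 47.3 km.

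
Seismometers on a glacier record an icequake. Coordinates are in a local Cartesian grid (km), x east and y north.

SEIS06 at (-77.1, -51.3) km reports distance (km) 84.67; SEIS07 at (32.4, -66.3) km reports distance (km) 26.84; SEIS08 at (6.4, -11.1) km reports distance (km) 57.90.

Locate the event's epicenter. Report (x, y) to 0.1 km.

Circle about each station: (x + 77.1)² + (y + 51.3)² = 84.67²; (x − 32.4)² + (y + 66.3)² = 26.84²; (x − 6.4)² + (y + 11.1)² = 57.90².
Subtracting the SEIS06 equation from the SEIS07 and SEIS08 equations removes the quadratic terms:
219.0 x − 30.0 y = 3317.97
167.0 x + 80.4 y = -4595.33
Solving the 2×2 system: x ≈ 5.7, y ≈ -69.0 km.
Check against SEIS06 (with the unrounded x, y): √((x + 77.1)²+(y + 51.3)²) = 84.67 ≈ 84.67 km. ✓

5.7 km east, -69.0 km north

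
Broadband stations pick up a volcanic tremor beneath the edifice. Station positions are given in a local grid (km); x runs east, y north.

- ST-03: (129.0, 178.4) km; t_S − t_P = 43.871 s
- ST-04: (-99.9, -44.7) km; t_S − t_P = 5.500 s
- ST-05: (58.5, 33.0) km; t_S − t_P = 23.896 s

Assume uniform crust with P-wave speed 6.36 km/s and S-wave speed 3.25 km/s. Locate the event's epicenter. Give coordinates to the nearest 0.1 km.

Distance from S−P lag: d = Δt · v_P v_S / (v_P − v_S) = Δt · (6.36·3.25)/(6.36−3.25) ≈ 6.6463·Δt.
So d_ST-03 = 291.58, d_ST-04 = 36.55, d_ST-05 = 158.82 km.
Circle about each station: (x − 129.0)² + (y − 178.4)² = 291.58²; (x + 99.9)² + (y + 44.7)² = 36.55²; (x − 58.5)² + (y − 33.0)² = 158.82².
Subtracting the ST-03 equation from the ST-04 and ST-05 equations removes the quadratic terms:
-457.8 x − 446.2 y = 47193.53
-141.0 x − 290.8 y = 15838.79
Solving the 2×2 system: x ≈ -94.8, y ≈ -8.5 km.
Check against ST-03 (with the unrounded x, y): √((x − 129.0)²+(y − 178.4)²) = 291.58 ≈ 291.58 km. ✓

x ≈ -94.8 km, y ≈ -8.5 km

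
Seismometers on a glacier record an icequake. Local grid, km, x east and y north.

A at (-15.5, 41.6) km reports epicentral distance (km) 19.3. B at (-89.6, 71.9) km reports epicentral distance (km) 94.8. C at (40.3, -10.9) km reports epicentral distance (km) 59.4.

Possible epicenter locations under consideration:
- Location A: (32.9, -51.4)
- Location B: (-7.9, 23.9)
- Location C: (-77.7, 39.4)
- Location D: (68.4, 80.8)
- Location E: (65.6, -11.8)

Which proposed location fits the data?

Location B

For each candidate, compare |candidate − station| to the reported distance:
Location A: residuals A 85.5, B 79.0, C 18.2 → max 85.5 km
Location B: residuals A 0.0, B 0.0, C 0.0 → max 0.0 km
Location C: residuals A 42.9, B 60.2, C 68.9 → max 68.9 km
Location D: residuals A 73.3, B 63.5, C 36.5 → max 73.3 km
Location E: residuals A 77.8, B 81.5, C 34.1 → max 81.5 km
Only Location B has all residuals ≈ 0.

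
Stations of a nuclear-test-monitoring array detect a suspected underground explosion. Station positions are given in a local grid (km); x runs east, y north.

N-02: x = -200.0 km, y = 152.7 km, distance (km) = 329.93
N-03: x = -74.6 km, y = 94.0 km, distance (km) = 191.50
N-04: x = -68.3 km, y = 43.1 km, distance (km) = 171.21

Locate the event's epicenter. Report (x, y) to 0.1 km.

Circle about each station: (x + 200.0)² + (y − 152.7)² = 329.93²; (x + 74.6)² + (y − 94.0)² = 191.50²; (x + 68.3)² + (y − 43.1)² = 171.21².
Subtracting the N-02 equation from the N-03 and N-04 equations removes the quadratic terms:
250.8 x − 117.4 y = 23265.42
263.4 x − 219.2 y = 22746.15
Solving the 2×2 system: x ≈ 101.0, y ≈ 17.6 km.

x ≈ 101.0 km, y ≈ 17.6 km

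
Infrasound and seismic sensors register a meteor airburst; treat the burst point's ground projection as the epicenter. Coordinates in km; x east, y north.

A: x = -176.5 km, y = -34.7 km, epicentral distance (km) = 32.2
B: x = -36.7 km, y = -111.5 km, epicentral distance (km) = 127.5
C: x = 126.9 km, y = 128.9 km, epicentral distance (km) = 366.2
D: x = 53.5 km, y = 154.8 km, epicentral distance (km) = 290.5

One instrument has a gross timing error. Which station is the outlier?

Solve using three stations at a time. Using A, B, D (subtract circle equations pairwise → linear system) gives (x, y) ≈ (-149.8, -52.7).
Distances from that point to each station vs reported:
  A: calculated 32.2 vs reported 32.2 → residual 0.0 km
  B: calculated 127.5 vs reported 127.5 → residual 0.0 km
  C: calculated 331.0 vs reported 366.2 → residual 35.2 km
  D: calculated 290.5 vs reported 290.5 → residual 0.0 km
A, B, D are mutually consistent (residuals ≈ 0); C is off by 35.2 km.

C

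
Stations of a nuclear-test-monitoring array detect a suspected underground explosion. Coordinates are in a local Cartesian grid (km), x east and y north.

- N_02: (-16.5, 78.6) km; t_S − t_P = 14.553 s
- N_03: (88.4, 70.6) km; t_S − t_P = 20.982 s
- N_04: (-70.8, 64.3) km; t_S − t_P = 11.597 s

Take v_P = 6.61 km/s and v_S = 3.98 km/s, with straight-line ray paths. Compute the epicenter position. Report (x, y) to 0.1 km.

-82.6 km east, -51.1 km north

Distance from S−P lag: d = Δt · v_P v_S / (v_P − v_S) = Δt · (6.61·3.98)/(6.61−3.98) ≈ 10.0030·Δt.
So d_N_02 = 145.57, d_N_03 = 209.88, d_N_04 = 116.00 km.
Circle about each station: (x + 16.5)² + (y − 78.6)² = 145.57²; (x − 88.4)² + (y − 70.6)² = 209.88²; (x + 70.8)² + (y − 64.3)² = 116.00².
Subtracting the N_02 equation from the N_03 and N_04 equations removes the quadratic terms:
209.8 x − 16.0 y = -16510.28
-108.6 x − 28.6 y = 10431.54
Solving the 2×2 system: x ≈ -82.6, y ≈ -51.1 km.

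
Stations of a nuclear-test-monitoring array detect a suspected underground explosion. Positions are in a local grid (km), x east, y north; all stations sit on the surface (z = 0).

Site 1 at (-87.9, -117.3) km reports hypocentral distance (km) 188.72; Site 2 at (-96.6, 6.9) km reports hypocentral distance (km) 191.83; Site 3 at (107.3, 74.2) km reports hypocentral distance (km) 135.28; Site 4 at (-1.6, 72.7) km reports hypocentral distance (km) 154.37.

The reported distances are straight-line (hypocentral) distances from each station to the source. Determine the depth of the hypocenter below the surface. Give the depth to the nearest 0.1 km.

Each station gives a sphere (x−x_i)² + (y−y_i)² + z² = d_i² (stations at z=0).
Subtracting the Site 1 sphere from Site 2 and Site 3: z² cancels, leaving linear equations in x and y:
-17.4 x + 248.4 y = -13290.04
390.4 x + 383.0 y = 12847.79
Solving: x ≈ 79.907, y ≈ -47.905 km (keep extra digits for the depth step; rounded: 79.9, -47.9).
Then from the Site 1 sphere: z² = 188.72² − (x + 87.9)² − (y + 117.3)² with x = 79.907, y = -47.905, so z ≈ 51.385 ≈ 51.4 km.
Check against Site 4 (with the unrounded solution): distance 154.37 ≈ 154.37 km. ✓

51.4 km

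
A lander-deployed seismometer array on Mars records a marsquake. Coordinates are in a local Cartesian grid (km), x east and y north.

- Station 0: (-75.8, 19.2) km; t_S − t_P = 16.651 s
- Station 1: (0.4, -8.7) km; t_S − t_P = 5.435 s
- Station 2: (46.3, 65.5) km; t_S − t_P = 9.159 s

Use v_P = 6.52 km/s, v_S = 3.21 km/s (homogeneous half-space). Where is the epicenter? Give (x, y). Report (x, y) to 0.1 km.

Distance from S−P lag: d = Δt · v_P v_S / (v_P − v_S) = Δt · (6.52·3.21)/(6.52−3.21) ≈ 6.3230·Δt.
So d_Station 0 = 105.28, d_Station 1 = 34.37, d_Station 2 = 57.91 km.
Circle about each station: (x + 75.8)² + (y − 19.2)² = 105.28²; (x − 0.4)² + (y + 8.7)² = 34.37²; (x − 46.3)² + (y − 65.5)² = 57.91².
Subtracting the Station 0 equation from the Station 1 and Station 2 equations removes the quadratic terms:
152.4 x − 55.8 y = 3864.15
244.2 x + 92.6 y = 8049.97
Solving the 2×2 system: x ≈ 29.1, y ≈ 10.2 km.

(29.1, 10.2)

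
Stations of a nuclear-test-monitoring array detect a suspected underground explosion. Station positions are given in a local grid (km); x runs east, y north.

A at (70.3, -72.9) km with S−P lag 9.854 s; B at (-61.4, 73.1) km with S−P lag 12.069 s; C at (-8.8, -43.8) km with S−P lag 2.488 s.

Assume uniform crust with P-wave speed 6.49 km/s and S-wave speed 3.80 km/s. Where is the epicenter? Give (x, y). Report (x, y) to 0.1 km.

Distance from S−P lag: d = Δt · v_P v_S / (v_P − v_S) = Δt · (6.49·3.80)/(6.49−3.80) ≈ 9.1680·Δt.
So d_A = 90.34, d_B = 110.65, d_C = 22.81 km.
Circle about each station: (x − 70.3)² + (y + 72.9)² = 90.34²; (x + 61.4)² + (y − 73.1)² = 110.65²; (x + 8.8)² + (y + 43.8)² = 22.81².
Subtracting the A equation from the B and C equations removes the quadratic terms:
-263.4 x + 292.0 y = -5225.04
-158.2 x + 58.2 y = -619.60
Solving the 2×2 system: x ≈ -4.0, y ≈ -21.5 km.

(-4.0, -21.5)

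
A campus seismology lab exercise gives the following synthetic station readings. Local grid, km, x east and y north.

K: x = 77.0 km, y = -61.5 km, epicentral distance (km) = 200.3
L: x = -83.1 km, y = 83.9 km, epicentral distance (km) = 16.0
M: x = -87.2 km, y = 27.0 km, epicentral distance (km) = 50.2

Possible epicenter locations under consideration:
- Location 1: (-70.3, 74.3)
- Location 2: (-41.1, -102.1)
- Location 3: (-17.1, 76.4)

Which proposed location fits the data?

For each candidate, compare |candidate − station| to the reported distance:
Location 1: residuals K 0.0, L 0.0, M 0.0 → max 0.0 km
Location 2: residuals K 75.4, L 174.7, M 86.9 → max 174.7 km
Location 3: residuals K 33.4, L 50.4, M 35.6 → max 50.4 km
Only Location 1 has all residuals ≈ 0.

Location 1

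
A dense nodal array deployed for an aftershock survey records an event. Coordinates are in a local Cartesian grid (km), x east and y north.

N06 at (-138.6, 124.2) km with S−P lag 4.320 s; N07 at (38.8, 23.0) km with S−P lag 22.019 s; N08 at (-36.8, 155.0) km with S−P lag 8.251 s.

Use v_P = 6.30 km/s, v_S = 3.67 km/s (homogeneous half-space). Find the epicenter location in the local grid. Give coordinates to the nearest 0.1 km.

Distance from S−P lag: d = Δt · v_P v_S / (v_P − v_S) = Δt · (6.30·3.67)/(6.30−3.67) ≈ 8.7913·Δt.
So d_N06 = 37.98, d_N07 = 193.57, d_N08 = 72.54 km.
Circle about each station: (x + 138.6)² + (y − 124.2)² = 37.98²; (x − 38.8)² + (y − 23.0)² = 193.57²; (x + 36.8)² + (y − 155.0)² = 72.54².
Subtracting the N06 equation from the N07 and N08 equations removes the quadratic terms:
354.8 x − 202.4 y = -68628.02
203.6 x + 61.6 y = -13075.93
Solving the 2×2 system: x ≈ -109.0, y ≈ 148.0 km.
Check against N06 (with the unrounded x, y): √((x + 138.6)²+(y − 124.2)²) = 37.98 ≈ 37.98 km. ✓

-109.0 km east, 148.0 km north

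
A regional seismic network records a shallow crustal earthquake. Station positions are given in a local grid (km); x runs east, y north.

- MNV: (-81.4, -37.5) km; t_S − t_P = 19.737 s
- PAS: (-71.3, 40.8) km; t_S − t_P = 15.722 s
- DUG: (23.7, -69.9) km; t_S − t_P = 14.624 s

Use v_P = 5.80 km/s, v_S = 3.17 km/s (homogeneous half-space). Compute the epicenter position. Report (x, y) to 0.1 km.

(38.2, 31.3)

Distance from S−P lag: d = Δt · v_P v_S / (v_P − v_S) = Δt · (5.80·3.17)/(5.80−3.17) ≈ 6.9909·Δt.
So d_MNV = 137.98, d_PAS = 109.91, d_DUG = 102.23 km.
Circle about each station: (x + 81.4)² + (y + 37.5)² = 137.98²; (x + 71.3)² + (y − 40.8)² = 109.91²; (x − 23.7)² + (y + 69.9)² = 102.23².
Subtracting pairs of circle equations eliminates x²+y² and gives linear equations (the radical axes):
20.2 x + 156.6 y = 5674.39
210.2 x − 64.8 y = 6003.00
Solving the 2×2 system: x ≈ 38.2, y ≈ 31.3 km.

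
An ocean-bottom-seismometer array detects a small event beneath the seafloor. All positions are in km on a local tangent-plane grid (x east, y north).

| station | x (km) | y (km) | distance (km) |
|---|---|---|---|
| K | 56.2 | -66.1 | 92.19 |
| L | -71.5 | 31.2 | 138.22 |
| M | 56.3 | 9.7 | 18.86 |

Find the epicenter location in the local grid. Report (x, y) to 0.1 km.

Circle about each station: (x − 56.2)² + (y + 66.1)² = 92.19²; (x + 71.5)² + (y − 31.2)² = 138.22²; (x − 56.3)² + (y − 9.7)² = 18.86².
Subtracting the K equation from the L and M equations removes the quadratic terms:
-255.4 x + 194.6 y = -12047.73
0.2 x + 151.6 y = 3879.43
Solving the 2×2 system: x ≈ 66.6, y ≈ 25.5 km.

(66.6, 25.5)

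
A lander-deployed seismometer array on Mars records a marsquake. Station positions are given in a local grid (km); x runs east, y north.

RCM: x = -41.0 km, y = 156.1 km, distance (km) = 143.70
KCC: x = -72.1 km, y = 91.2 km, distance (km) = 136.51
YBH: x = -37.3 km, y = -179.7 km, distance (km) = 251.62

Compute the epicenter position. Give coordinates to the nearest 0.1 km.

(58.9, 52.8)

Circle about each station: (x + 41.0)² + (y − 156.1)² = 143.70²; (x + 72.1)² + (y − 91.2)² = 136.51²; (x + 37.3)² + (y + 179.7)² = 251.62².
Subtracting pairs of circle equations eliminates x²+y² and gives linear equations (the radical axes):
-62.2 x − 129.8 y = -10517.65
7.4 x − 671.6 y = -35027.76
Solving the 2×2 system: x ≈ 58.9, y ≈ 52.8 km.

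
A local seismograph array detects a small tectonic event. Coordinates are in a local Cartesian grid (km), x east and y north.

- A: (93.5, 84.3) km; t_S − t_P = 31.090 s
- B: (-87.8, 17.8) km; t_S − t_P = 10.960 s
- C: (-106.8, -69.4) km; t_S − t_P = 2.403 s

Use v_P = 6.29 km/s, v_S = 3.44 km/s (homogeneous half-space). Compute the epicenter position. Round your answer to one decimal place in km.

x ≈ -89.0 km, y ≈ -65.4 km

Distance from S−P lag: d = Δt · v_P v_S / (v_P − v_S) = Δt · (6.29·3.44)/(6.29−3.44) ≈ 7.5921·Δt.
So d_A = 236.04, d_B = 83.21, d_C = 18.24 km.
Circle about each station: (x − 93.5)² + (y − 84.3)² = 236.04²; (x + 87.8)² + (y − 17.8)² = 83.21²; (x + 106.8)² + (y + 69.4)² = 18.24².
Subtracting the A equation from the B and C equations removes the quadratic terms:
-362.6 x − 133.0 y = 40967.92
-400.6 x − 307.4 y = 55756.04
Solving the 2×2 system: x ≈ -89.0, y ≈ -65.4 km.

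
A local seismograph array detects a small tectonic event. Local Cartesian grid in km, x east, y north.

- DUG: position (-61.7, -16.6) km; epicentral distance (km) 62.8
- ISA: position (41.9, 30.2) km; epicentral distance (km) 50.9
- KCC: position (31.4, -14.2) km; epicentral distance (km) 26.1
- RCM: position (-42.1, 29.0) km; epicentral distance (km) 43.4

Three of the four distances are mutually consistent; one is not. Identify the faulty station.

Solve using three stations at a time. Using DUG, ISA, RCM (subtract circle equations pairwise → linear system) gives (x, y) ≈ (-4.0, 8.2).
Distances from that point to each station vs reported:
  DUG: calculated 62.8 vs reported 62.8 → residual 0.0 km
  ISA: calculated 50.9 vs reported 50.9 → residual 0.0 km
  KCC: calculated 41.9 vs reported 26.1 → residual 15.8 km
  RCM: calculated 43.4 vs reported 43.4 → residual 0.0 km
DUG, ISA, RCM are mutually consistent (residuals ≈ 0); KCC is off by 15.8 km.

KCC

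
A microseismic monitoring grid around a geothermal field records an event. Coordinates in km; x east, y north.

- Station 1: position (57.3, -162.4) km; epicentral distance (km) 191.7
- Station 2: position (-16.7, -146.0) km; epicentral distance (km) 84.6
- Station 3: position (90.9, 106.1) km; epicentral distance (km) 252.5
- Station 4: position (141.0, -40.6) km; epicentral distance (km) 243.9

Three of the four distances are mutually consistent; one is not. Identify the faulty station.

Station 2

Solve using three stations at a time. Using Station 1, Station 3, Station 4 (subtract circle equations pairwise → linear system) gives (x, y) ≈ (-102.4, -56.4).
Distances from that point to each station vs reported:
  Station 1: calculated 191.7 vs reported 191.7 → residual 0.0 km
  Station 2: calculated 124.0 vs reported 84.6 → residual 39.4 km
  Station 3: calculated 252.5 vs reported 252.5 → residual 0.0 km
  Station 4: calculated 243.9 vs reported 243.9 → residual 0.0 km
Station 1, Station 3, Station 4 are mutually consistent (residuals ≈ 0); Station 2 is off by 39.4 km.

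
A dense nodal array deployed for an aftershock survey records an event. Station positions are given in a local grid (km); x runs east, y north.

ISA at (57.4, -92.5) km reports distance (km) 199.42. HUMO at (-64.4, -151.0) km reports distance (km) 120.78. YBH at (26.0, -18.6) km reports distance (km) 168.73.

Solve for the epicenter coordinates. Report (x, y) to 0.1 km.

Circle about each station: (x − 57.4)² + (y + 92.5)² = 199.42²; (x + 64.4)² + (y + 151.0)² = 120.78²; (x − 26.0)² + (y + 18.6)² = 168.73².
Subtracting the ISA equation from the HUMO and YBH equations removes the quadratic terms:
-243.6 x − 117.0 y = 40277.88
-62.8 x + 147.8 y = 469.47
Solving the 2×2 system: x ≈ -138.6, y ≈ -55.7 km.

x ≈ -138.6 km, y ≈ -55.7 km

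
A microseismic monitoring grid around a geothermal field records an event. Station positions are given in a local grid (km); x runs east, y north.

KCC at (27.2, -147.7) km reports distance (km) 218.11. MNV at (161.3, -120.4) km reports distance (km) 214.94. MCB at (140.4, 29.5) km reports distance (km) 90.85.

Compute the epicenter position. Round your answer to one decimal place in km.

58.2 km east, 68.2 km north

Circle about each station: (x − 27.2)² + (y + 147.7)² = 218.11²; (x − 161.3)² + (y + 120.4)² = 214.94²; (x − 140.4)² + (y − 29.5)² = 90.85².
Subtracting the KCC equation from the MNV and MCB equations removes the quadratic terms:
268.2 x + 54.6 y = 19331.49
226.4 x + 354.4 y = 37345.53
Solving the 2×2 system: x ≈ 58.2, y ≈ 68.2 km.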